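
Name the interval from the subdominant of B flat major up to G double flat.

diminished third

The subdominant of Bb major is Eb.
Eb up to Gbb: letters E→G make it a third; 2 semitones makes it diminished.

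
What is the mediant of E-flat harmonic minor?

Degree 3 takes the letter 2 steps above E, which is G.
In harmonic minor, degree 3 sits 3 semitones above the tonic. Eb + 3 semitones is pitch class 6, spelled on G as Gb.

Gb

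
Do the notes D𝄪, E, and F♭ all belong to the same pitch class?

Yes

D## is pitch class 4; E is pitch class 4; Fb is pitch class 4.
All spellings map to pitch class 4, so they are enharmonically equivalent.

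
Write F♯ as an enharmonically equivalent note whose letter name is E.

E##

F# is pitch class 6. The letter E alone is pitch class 4.
To reach pitch class 6 from E requires an offset of +2 semitones, i.e. double sharp: E##.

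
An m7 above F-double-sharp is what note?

E#

F up a major seventh is E, so the target letter is E.
From F##, a minor seventh is 10 semitones up: E#.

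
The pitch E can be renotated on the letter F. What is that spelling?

Fb

Plain F sits 1 semitone above E, so on the letter F the same pitch needs a flat: Fb.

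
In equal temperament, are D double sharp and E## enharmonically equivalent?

No

D## is pitch class 4; E## is pitch class 6.
The pitch classes differ (4 vs. 6), so they are not enharmonic equivalents.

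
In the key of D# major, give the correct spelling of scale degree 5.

The D# major scale runs D# E# F## G# A# B# C##.
Degree 5 is A#.

A#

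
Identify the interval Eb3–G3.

major third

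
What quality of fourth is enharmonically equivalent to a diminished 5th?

A diminished fifth spans 6 semitones.
A fourth spanning 6 semitones is augmented (the perfect fourth is 5).

augmented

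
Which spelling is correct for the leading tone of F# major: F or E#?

E#

Each scale degree takes a distinct letter name. Degree 7 of a scale on F must use the letter E.
E# and F are enharmonically the same pitch, but only E# uses the letter E, so it is the correct spelling here.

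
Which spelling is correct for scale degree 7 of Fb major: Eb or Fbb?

Eb

Each scale degree takes a distinct letter name. Degree 7 of a scale on F must use the letter E.
Eb and Fbb are enharmonically the same pitch, but only Eb uses the letter E, so it is the correct spelling here.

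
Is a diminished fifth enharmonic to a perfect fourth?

A diminished fifth spans 6 semitones; a perfect fourth spans 5.
The spans differ, so they are not enharmonic equivalents.

No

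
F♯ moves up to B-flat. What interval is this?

diminished fourth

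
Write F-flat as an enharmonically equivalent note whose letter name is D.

D##

Plain D sits 2 semitones below Fb, so on the letter D the same pitch needs a double sharp: D##.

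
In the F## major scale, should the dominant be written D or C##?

Each scale degree takes a distinct letter name. Degree 5 of a scale on F must use the letter C.
C## and D are enharmonically the same pitch, but only C## uses the letter C, so it is the correct spelling here.

C##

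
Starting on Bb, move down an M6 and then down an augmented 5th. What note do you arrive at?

Gbb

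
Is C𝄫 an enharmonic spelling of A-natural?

Two spellings are enharmonically equivalent only if they share a pitch class.
Here Cbb → 10, A → 9; 9 ≠ 10, so they are not.

No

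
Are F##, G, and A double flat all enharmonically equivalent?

Yes

F## = pitch class 7 and G = pitch class 7 and Abb = pitch class 7 — the same pitch class, so they are enharmonic equivalents.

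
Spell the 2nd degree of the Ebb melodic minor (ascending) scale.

Fb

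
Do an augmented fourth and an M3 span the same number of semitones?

No

An augmented fourth spans 6 semitones; a major third spans 4.
The spans differ, so they are not enharmonic equivalents.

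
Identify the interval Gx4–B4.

diminished third

The letter names run G→B, a span of 2 letter steps, so the interval is some kind of third.
G## to B is 2 semitones. A major third is 4, so 2 makes it diminished.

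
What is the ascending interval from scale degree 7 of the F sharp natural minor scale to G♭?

diminished third

Scale degree 7 of F# natural minor is E.
E up to Gb: letters E→G make it a third; 2 semitones makes it diminished.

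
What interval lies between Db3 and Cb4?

The letter names run D→C, a span of 6 letter steps, so the interval is some kind of seventh.
Db to Cb is 10 semitones. A major seventh is 11, so 10 makes it minor.

minor seventh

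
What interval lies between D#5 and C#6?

minor seventh

The letter names run D→C, a span of 6 letter steps, so the interval is some kind of seventh.
D# to C# is 10 semitones. A major seventh is 11, so 10 makes it minor.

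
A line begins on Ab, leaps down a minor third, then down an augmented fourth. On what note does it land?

A minor third down from Ab is F (letter F, 3 semitones down).
An augmented fourth down from F is Cb (letter C, 6 semitones down).

Cb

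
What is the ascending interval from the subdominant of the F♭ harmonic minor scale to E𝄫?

The subdominant of Fb harmonic minor is Bbb.
Bbb up to Ebb: letters B→E make it a fourth; 5 semitones makes it perfect.

perfect fourth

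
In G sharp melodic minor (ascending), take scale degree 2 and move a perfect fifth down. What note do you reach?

Scale degree 2 of G# melodic minor (ascending) is A#.
A perfect fifth (7 semitones) below A# lands on the letter D, giving D#.

D#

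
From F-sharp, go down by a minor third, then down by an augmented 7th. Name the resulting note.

Eb

A minor third down from F# is D# (letter D, 3 semitones down).
An augmented seventh down from D# is Eb (letter E, 12 semitones down).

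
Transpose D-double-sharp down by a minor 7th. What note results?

E##

D down a major seventh is Eb, so the target letter is E.
From D##, a minor seventh is 10 semitones down: E##.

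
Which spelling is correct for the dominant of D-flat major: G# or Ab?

Each scale degree takes a distinct letter name. Degree 5 of a scale on D must use the letter A.
Ab and G# are enharmonically the same pitch, but only Ab uses the letter A, so it is the correct spelling here.

Ab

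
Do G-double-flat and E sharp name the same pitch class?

Yes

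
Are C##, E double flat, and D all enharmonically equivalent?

Yes

C## = pitch class 2 and Ebb = pitch class 2 and D = pitch class 2 — the same pitch class, so they are enharmonic equivalents.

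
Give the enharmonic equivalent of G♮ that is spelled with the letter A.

Abb

G is pitch class 7. The letter A alone is pitch class 9.
To reach pitch class 7 from A requires an offset of -2 semitones, i.e. double flat: Abb.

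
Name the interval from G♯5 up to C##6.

augmented fourth

The letter names run G→C, a span of 3 letter steps, so the interval is some kind of fourth.
G# to C## is 6 semitones. A perfect fourth is 5, so 6 makes it augmented.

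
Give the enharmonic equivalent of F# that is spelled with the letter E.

Plain E sits 2 semitones below F#, so on the letter E the same pitch needs a double sharp: E##.

E##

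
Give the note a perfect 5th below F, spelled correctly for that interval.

A fifth below F lands on the letter B.
A perfect fifth spans 7 semitones, so F moves to pitch class 10. On the letter B that is Bb.

Bb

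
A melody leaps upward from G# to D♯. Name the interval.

Counting letters G–A–B–C–D gives a fifth.
G#→D# = 7 semitones, exactly the perfect fifth.

perfect fifth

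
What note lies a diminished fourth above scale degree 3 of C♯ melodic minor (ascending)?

Ab

Scale degree 3 of C# melodic minor (ascending) is E.
A diminished fourth (4 semitones) above E lands on the letter A, giving Ab.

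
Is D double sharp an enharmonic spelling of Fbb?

D## is pitch class 4; Fbb is pitch class 3.
The pitch classes differ (4 vs. 3), so they are not enharmonic equivalents.

No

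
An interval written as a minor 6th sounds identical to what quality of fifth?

A minor sixth spans 8 semitones.
A fifth spanning 8 semitones is augmented (the perfect fifth is 7).

augmented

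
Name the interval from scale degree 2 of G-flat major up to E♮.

Scale degree 2 of Gb major is Ab.
Ab up to E: letters A→E make it a fifth; 8 semitones makes it augmented.

augmented fifth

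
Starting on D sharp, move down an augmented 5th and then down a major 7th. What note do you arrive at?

An augmented fifth down from D# is G (letter G, 8 semitones down).
A major seventh down from G is Ab (letter A, 11 semitones down).

Ab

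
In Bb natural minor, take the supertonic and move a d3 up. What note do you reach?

The supertonic of Bb natural minor is C.
A diminished third (2 semitones) above C lands on the letter E, giving Ebb.

Ebb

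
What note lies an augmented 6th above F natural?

A sixth above F lands on the letter D.
An augmented sixth spans 10 semitones, so F moves to pitch class 3. On the letter D that is D#.

D#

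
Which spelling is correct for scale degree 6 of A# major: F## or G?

F##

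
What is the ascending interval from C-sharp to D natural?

Counting letters C–D gives a second.
C#→D = 1 semitone, 1 narrower than the major second (2), so minor.

minor second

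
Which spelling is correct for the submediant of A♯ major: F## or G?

Each scale degree takes a distinct letter name. Degree 6 of a scale on A must use the letter F.
F## and G are enharmonically the same pitch, but only F## uses the letter F, so it is the correct spelling here.

F##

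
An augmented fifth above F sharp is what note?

A fifth above F lands on the letter C.
An augmented fifth spans 8 semitones, so F# moves to pitch class 2. On the letter C that is C##.

C##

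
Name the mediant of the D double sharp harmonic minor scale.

F##

Degree 3 takes the letter 2 steps above D, which is F.
In harmonic minor, degree 3 sits 3 semitones above the tonic. D## + 3 semitones is pitch class 7, spelled on F as F##.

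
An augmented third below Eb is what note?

Cbb

A third below E lands on the letter C.
An augmented third spans 5 semitones, so Eb moves to pitch class 10. On the letter C that is Cbb.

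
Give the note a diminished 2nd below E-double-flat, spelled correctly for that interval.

A second below E lands on the letter D.
A diminished second spans 0 semitones, so Ebb moves to pitch class 2. On the letter D that is D.

D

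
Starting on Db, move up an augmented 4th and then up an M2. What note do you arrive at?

An augmented fourth up from Db is G (letter G, 6 semitones up).
A major second up from G is A (letter A, 2 semitones up).

A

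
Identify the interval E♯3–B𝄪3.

The letter names run E→B, a span of 4 letter steps, so the interval is some kind of fifth.
E# to B## is 8 semitones. A perfect fifth is 7, so 8 makes it augmented.

augmented fifth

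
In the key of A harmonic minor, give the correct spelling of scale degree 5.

The A harmonic minor scale runs A B C D E F G#.
Degree 5 is E.

E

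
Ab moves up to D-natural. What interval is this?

The letter names run A→D, a span of 3 letter steps, so the interval is some kind of fourth.
Ab to D is 6 semitones. A perfect fourth is 5, so 6 makes it augmented.

augmented fourth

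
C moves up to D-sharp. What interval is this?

augmented second

Counting letters C–D gives a second.
C→D# = 3 semitones, 1 wider than the major second (2), so augmented.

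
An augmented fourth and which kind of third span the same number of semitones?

doubly augmented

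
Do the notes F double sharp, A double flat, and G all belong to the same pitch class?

Yes

F## is pitch class 7; Abb is pitch class 7; G is pitch class 7.
All spellings map to pitch class 7, so they are enharmonically equivalent.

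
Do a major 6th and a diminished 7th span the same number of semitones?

A major sixth spans 9 semitones; a diminished seventh spans 9.
They are enharmonically equivalent.

Yes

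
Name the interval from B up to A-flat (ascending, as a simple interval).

The letter names run B→A, a span of 6 letter steps, so the interval is some kind of seventh.
B to Ab is 9 semitones. A major seventh is 11, so 9 makes it diminished.

diminished seventh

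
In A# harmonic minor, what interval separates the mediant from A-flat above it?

The mediant of A# harmonic minor is C#.
C# up to Ab: letters C→A make it a sixth; 7 semitones makes it diminished.

diminished sixth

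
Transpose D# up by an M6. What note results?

A sixth above D lands on the letter B.
A major sixth spans 9 semitones, so D# moves to pitch class 0. On the letter B that is B#.

B#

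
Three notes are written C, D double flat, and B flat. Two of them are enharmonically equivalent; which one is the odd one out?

Bb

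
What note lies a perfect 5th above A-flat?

Eb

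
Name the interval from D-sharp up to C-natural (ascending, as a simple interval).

diminished seventh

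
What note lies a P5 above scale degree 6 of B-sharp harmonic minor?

Scale degree 6 of B# harmonic minor is G#.
A perfect fifth (7 semitones) above G# lands on the letter D, giving D#.

D#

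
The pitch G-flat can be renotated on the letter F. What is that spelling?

F#

Plain F sits 1 semitone below Gb, so on the letter F the same pitch needs a sharp: F#.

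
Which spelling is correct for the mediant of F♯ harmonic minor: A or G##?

A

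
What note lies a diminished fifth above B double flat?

Fbb

A fifth above B lands on the letter F.
A diminished fifth spans 6 semitones, so Bbb moves to pitch class 3. On the letter F that is Fbb.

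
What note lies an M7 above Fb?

F up a major seventh is E, so the target letter is E.
From Fb, a major seventh is 11 semitones up: Eb.

Eb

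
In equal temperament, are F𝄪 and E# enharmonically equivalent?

Two spellings are enharmonically equivalent only if they share a pitch class.
Here F## → 7, E# → 5; 5 ≠ 7, so they are not.

No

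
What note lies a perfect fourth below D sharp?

A#

D down a perfect fourth is A, so the target letter is A.
From D#, a perfect fourth is 5 semitones down: A#.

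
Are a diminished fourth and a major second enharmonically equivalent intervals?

No

A diminished fourth spans 4 semitones; a major second spans 2.
The spans differ, so they are not enharmonic equivalents.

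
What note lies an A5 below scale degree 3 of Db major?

Scale degree 3 of Db major is F.
An augmented fifth (8 semitones) below F lands on the letter B, giving Bbb.

Bbb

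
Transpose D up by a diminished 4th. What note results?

A fourth above D lands on the letter G.
A diminished fourth spans 4 semitones, so D moves to pitch class 6. On the letter G that is Gb.

Gb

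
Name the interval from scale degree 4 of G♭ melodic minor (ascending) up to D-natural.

augmented second

Scale degree 4 of Gb melodic minor (ascending) is Cb.
Cb up to D: letters C→D make it a second; 3 semitones makes it augmented.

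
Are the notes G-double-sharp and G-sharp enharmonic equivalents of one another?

No

G## is pitch class 9; G# is pitch class 8.
The pitch classes differ (9 vs. 8), so they are not enharmonic equivalents.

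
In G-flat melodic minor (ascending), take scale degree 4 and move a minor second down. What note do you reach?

Bb

Scale degree 4 of Gb melodic minor (ascending) is Cb.
A minor second (1 semitone) below Cb lands on the letter B, giving Bb.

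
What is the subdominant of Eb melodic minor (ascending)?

The Eb melodic minor (ascending) scale runs Eb F Gb Ab Bb C D.
Degree 4 is Ab.

Ab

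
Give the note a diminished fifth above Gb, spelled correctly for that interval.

Dbb

A fifth above G lands on the letter D.
A diminished fifth spans 6 semitones, so Gb moves to pitch class 0. On the letter D that is Dbb.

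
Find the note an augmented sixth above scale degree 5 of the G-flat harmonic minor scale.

B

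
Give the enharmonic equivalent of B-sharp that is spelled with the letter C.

C

Plain C sits at the same pitch as B#, so on the letter C the same pitch needs a natural: C.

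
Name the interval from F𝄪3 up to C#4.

Counting letters F–G–A–B–C gives a fifth.
F##→C# = 6 semitones, 1 narrower than the perfect fifth (7), so diminished.

diminished fifth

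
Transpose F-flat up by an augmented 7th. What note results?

F up a major seventh is E, so the target letter is E.
From Fb, an augmented seventh is 12 semitones up: E.

E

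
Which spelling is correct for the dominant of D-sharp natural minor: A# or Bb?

A#

Each scale degree takes a distinct letter name. Degree 5 of a scale on D must use the letter A.
A# and Bb are enharmonically the same pitch, but only A# uses the letter A, so it is the correct spelling here.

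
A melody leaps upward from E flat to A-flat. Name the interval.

perfect fourth

Counting letters E–F–G–A gives a fourth.
Eb→Ab = 5 semitones, exactly the perfect fourth.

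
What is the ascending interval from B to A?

Counting letters B–C–D–E–F–G–A gives a seventh.
B→A = 10 semitones, 1 narrower than the major seventh (11), so minor.

minor seventh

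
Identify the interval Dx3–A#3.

The letter names run D→A, a span of 4 letter steps, so the interval is some kind of fifth.
D## to A# is 6 semitones. A perfect fifth is 7, so 6 makes it diminished.

diminished fifth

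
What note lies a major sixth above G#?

A sixth above G lands on the letter E.
A major sixth spans 9 semitones, so G# moves to pitch class 5. On the letter E that is E#.

E#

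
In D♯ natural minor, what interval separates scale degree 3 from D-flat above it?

diminished sixth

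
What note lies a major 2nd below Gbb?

Fbb

G down a major second is F, so the target letter is F.
From Gbb, a major second is 2 semitones down: Fbb.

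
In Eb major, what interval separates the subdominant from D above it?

The subdominant of Eb major is Ab.
Ab up to D: letters A→D make it a fourth; 6 semitones makes it augmented.

augmented fourth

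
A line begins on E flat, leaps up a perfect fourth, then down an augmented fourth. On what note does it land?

A perfect fourth up from Eb is Ab (letter A, 5 semitones up).
An augmented fourth down from Ab is Ebb (letter E, 6 semitones down).

Ebb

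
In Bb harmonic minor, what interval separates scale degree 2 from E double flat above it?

Scale degree 2 of Bb harmonic minor is C.
C up to Ebb: letters C→E make it a third; 2 semitones makes it diminished.

diminished third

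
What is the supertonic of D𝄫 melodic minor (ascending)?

The Dbb melodic minor (ascending) scale runs Dbb Ebb Fbb Gbb Abb Bbb Cb.
Degree 2 is Ebb.

Ebb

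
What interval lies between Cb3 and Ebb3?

The letter names run C→E, a span of 2 letter steps, so the interval is some kind of third.
Cb to Ebb is 3 semitones. A major third is 4, so 3 makes it minor.

minor third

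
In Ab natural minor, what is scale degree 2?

Bb

The Ab natural minor scale runs Ab Bb Cb Db Eb Fb Gb.
Degree 2 is Bb.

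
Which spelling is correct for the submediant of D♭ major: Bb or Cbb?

Bb

Each scale degree takes a distinct letter name. Degree 6 of a scale on D must use the letter B.
Bb and Cbb are enharmonically the same pitch, but only Bb uses the letter B, so it is the correct spelling here.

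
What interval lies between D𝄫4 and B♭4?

augmented sixth

The letter names run D→B, a span of 5 letter steps, so the interval is some kind of sixth.
Dbb to Bb is 10 semitones. A major sixth is 9, so 10 makes it augmented.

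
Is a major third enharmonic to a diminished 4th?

Yes

A major third spans 4 semitones; a diminished fourth spans 4.
They are enharmonically equivalent.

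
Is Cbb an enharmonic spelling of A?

Two spellings are enharmonically equivalent only if they share a pitch class.
Here Cbb → 10, A → 9; 9 ≠ 10, so they are not.

No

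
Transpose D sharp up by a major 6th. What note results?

D up a major sixth is B, so the target letter is B.
From D#, a major sixth is 9 semitones up: B#.

B#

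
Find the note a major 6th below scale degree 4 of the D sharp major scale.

B

Scale degree 4 of D# major is G#.
A major sixth (9 semitones) below G# lands on the letter B, giving B.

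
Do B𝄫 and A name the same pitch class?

Bbb = pitch class 9 and A = pitch class 9 — the same pitch class, so they are enharmonic equivalents.

Yes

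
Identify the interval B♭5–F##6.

doubly augmented fifth

The letter names run B→F, a span of 4 letter steps, so the interval is some kind of fifth.
Bb to F## is 9 semitones. A perfect fifth is 7, so 9 makes it doubly augmented.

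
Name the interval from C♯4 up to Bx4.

augmented seventh

The letter names run C→B, a span of 6 letter steps, so the interval is some kind of seventh.
C# to B## is 12 semitones. A major seventh is 11, so 12 makes it augmented.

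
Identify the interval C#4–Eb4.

Counting letters C–D–E gives a third.
C#→Eb = 2 semitones, 2 narrower than the major third (4), so diminished.

diminished third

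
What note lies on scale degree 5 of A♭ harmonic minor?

Degree 5 takes the letter 4 steps above A, which is E.
In harmonic minor, degree 5 sits 7 semitones above the tonic. Ab + 7 semitones is pitch class 3, spelled on E as Eb.

Eb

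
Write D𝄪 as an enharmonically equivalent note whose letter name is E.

Plain E sits at the same pitch as D##, so on the letter E the same pitch needs a natural: E.

E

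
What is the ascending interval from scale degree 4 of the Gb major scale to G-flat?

Scale degree 4 of Gb major is Cb.
Cb up to Gb: letters C→G make it a fifth; 7 semitones makes it perfect.

perfect fifth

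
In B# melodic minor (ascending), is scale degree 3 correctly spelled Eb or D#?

D#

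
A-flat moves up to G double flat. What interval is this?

Counting letters A–B–C–D–E–F–G gives a seventh.
Ab→Gbb = 9 semitones, 2 narrower than the major seventh (11), so diminished.

diminished seventh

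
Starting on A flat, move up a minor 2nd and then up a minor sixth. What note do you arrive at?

A minor second up from Ab is Bbb (letter B, 1 semitone up).
A minor sixth up from Bbb is Gbb (letter G, 8 semitones up).

Gbb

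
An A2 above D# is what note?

A second above D lands on the letter E.
An augmented second spans 3 semitones, so D# moves to pitch class 6. On the letter E that is E##.

E##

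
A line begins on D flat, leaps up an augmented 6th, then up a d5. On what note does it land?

An augmented sixth up from Db is B (letter B, 10 semitones up).
A diminished fifth up from B is F (letter F, 6 semitones up).

F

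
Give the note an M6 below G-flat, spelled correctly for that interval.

A sixth below G lands on the letter B.
A major sixth spans 9 semitones, so Gb moves to pitch class 9. On the letter B that is Bbb.

Bbb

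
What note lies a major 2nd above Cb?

Db

C up a major second is D, so the target letter is D.
From Cb, a major second is 2 semitones up: Db.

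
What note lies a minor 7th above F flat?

Ebb

F up a major seventh is E, so the target letter is E.
From Fb, a minor seventh is 10 semitones up: Ebb.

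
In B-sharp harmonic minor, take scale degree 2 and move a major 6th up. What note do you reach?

A##

Scale degree 2 of B# harmonic minor is C##.
A major sixth (9 semitones) above C## lands on the letter A, giving A##.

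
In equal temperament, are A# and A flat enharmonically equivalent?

Two spellings are enharmonically equivalent only if they share a pitch class.
Here A# → 10, Ab → 8; 8 ≠ 10, so they are not.

No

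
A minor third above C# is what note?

E

C up a major third is E, so the target letter is E.
From C#, a minor third is 3 semitones up: E.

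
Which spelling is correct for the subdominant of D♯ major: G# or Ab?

Each scale degree takes a distinct letter name. Degree 4 of a scale on D must use the letter G.
G# and Ab are enharmonically the same pitch, but only G# uses the letter G, so it is the correct spelling here.

G#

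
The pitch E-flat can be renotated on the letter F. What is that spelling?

Eb is pitch class 3. The letter F alone is pitch class 5.
To reach pitch class 3 from F requires an offset of -2 semitones, i.e. double flat: Fbb.

Fbb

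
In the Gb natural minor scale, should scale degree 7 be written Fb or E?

Each scale degree takes a distinct letter name. Degree 7 of a scale on G must use the letter F.
Fb and E are enharmonically the same pitch, but only Fb uses the letter F, so it is the correct spelling here.

Fb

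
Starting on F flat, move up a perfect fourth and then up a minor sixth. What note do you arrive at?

A perfect fourth up from Fb is Bbb (letter B, 5 semitones up).
A minor sixth up from Bbb is Gbb (letter G, 8 semitones up).

Gbb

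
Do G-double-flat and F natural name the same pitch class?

Gbb is pitch class 5; F is pitch class 5.
All spellings map to pitch class 5, so they are enharmonically equivalent.

Yes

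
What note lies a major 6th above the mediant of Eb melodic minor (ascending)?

Eb

The mediant of Eb melodic minor (ascending) is Gb.
A major sixth (9 semitones) above Gb lands on the letter E, giving Eb.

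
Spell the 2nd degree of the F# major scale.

G#

Degree 2 takes the letter 1 step above F, which is G.
In major, degree 2 sits 2 semitones above the tonic. F# + 2 semitones is pitch class 8, spelled on G as G#.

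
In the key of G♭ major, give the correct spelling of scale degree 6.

Degree 6 takes the letter 5 steps above G, which is E.
In major, degree 6 sits 9 semitones above the tonic. Gb + 9 semitones is pitch class 3, spelled on E as Eb.

Eb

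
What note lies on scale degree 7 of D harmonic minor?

C#

Degree 7 takes the letter 6 steps above D, which is C.
In harmonic minor, degree 7 sits 11 semitones above the tonic. D + 11 semitones is pitch class 1, spelled on C as C#.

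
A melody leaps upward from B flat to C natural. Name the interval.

major second

The letter names run B→C, a span of 1 letter step, so the interval is some kind of second.
Bb to C is 2 semitones. A major second is 2, so 2 makes it major.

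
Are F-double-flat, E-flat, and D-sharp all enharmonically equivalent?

Yes

Fbb is pitch class 3; Eb is pitch class 3; D# is pitch class 3.
All spellings map to pitch class 3, so they are enharmonically equivalent.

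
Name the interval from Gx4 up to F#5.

diminished seventh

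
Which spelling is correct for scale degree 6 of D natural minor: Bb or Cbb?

Each scale degree takes a distinct letter name. Degree 6 of a scale on D must use the letter B.
Bb and Cbb are enharmonically the same pitch, but only Bb uses the letter B, so it is the correct spelling here.

Bb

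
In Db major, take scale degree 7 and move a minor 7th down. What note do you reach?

D

Scale degree 7 of Db major is C.
A minor seventh (10 semitones) below C lands on the letter D, giving D.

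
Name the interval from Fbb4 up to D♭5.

Counting letters F–G–A–B–C–D gives a sixth.
Fbb→Db = 10 semitones, 1 wider than the major sixth (9), so augmented.

augmented sixth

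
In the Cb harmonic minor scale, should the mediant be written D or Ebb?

Ebb

Each scale degree takes a distinct letter name. Degree 3 of a scale on C must use the letter E.
Ebb and D are enharmonically the same pitch, but only Ebb uses the letter E, so it is the correct spelling here.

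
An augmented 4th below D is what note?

D down a perfect fourth is A, so the target letter is A.
From D, an augmented fourth is 6 semitones down: Ab.

Ab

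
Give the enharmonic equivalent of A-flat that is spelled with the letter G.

G#

Plain G sits 1 semitone below Ab, so on the letter G the same pitch needs a sharp: G#.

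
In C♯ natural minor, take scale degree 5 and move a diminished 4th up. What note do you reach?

C

Scale degree 5 of C# natural minor is G#.
A diminished fourth (4 semitones) above G# lands on the letter C, giving C.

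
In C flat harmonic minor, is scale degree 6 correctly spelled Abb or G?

Abb

Each scale degree takes a distinct letter name. Degree 6 of a scale on C must use the letter A.
Abb and G are enharmonically the same pitch, but only Abb uses the letter A, so it is the correct spelling here.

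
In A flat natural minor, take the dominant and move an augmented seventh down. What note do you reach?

Fbb

The dominant of Ab natural minor is Eb.
An augmented seventh (12 semitones) below Eb lands on the letter F, giving Fbb.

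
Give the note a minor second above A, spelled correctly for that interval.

Bb

A second above A lands on the letter B.
A minor second spans 1 semitone, so A moves to pitch class 10. On the letter B that is Bb.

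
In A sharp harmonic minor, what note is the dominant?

E#

The A# harmonic minor scale runs A# B# C# D# E# F# G##.
Degree 5 is E#.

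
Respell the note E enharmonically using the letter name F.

Fb

E is pitch class 4. The letter F alone is pitch class 5.
To reach pitch class 4 from F requires an offset of -1 semitone, i.e. flat: Fb.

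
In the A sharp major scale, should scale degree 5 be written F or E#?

E#

Each scale degree takes a distinct letter name. Degree 5 of a scale on A must use the letter E.
E# and F are enharmonically the same pitch, but only E# uses the letter E, so it is the correct spelling here.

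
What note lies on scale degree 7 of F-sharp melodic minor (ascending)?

The F# melodic minor (ascending) scale runs F# G# A B C# D# E#.
Degree 7 is E#.

E#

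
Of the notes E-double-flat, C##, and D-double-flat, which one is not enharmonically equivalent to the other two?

In 12-tone equal temperament, enharmonic equivalents share a pitch class. Ebb is pitch class 2; C## is pitch class 2; Dbb is pitch class 0.
Ebb and C## share pitch class 2, while Dbb is pitch class 0.

Dbb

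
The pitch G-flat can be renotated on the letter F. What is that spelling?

F#

Plain F sits 1 semitone below Gb, so on the letter F the same pitch needs a sharp: F#.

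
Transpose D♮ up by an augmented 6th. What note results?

D up a major sixth is B, so the target letter is B.
From D, an augmented sixth is 10 semitones up: B#.

B#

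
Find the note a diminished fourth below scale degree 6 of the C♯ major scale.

Scale degree 6 of C# major is A#.
A diminished fourth (4 semitones) below A# lands on the letter E, giving E##.

E##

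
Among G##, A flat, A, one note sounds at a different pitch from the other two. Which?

Ab

In 12-tone equal temperament, enharmonic equivalents share a pitch class. G## is pitch class 9; Ab is pitch class 8; A is pitch class 9.
G## and A share pitch class 9, while Ab is pitch class 8.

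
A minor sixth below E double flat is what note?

E down a major sixth is G, so the target letter is G.
From Ebb, a minor sixth is 8 semitones down: Gb.

Gb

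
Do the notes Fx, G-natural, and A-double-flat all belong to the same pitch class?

Yes

F## = pitch class 7 and G = pitch class 7 and Abb = pitch class 7 — the same pitch class, so they are enharmonic equivalents.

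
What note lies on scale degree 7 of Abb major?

Gb

The Abb major scale runs Abb Bbb Cb Dbb Ebb Fb Gb.
Degree 7 is Gb.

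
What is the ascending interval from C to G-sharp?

augmented fifth

Counting letters C–D–E–F–G gives a fifth.
C→G# = 8 semitones, 1 wider than the perfect fifth (7), so augmented.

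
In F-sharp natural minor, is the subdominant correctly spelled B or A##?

Each scale degree takes a distinct letter name. Degree 4 of a scale on F must use the letter B.
B and A## are enharmonically the same pitch, but only B uses the letter B, so it is the correct spelling here.

B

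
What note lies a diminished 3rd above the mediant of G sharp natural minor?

Db

The mediant of G# natural minor is B.
A diminished third (2 semitones) above B lands on the letter D, giving Db.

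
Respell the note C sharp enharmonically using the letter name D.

Db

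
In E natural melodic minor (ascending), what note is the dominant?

The E melodic minor (ascending) scale runs E F# G A B C# D#.
Degree 5 is B.

B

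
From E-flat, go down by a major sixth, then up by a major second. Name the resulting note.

Ab

A major sixth down from Eb is Gb (letter G, 9 semitones down).
A major second up from Gb is Ab (letter A, 2 semitones up).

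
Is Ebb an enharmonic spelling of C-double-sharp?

Yes

Ebb = pitch class 2 and C## = pitch class 2 — the same pitch class, so they are enharmonic equivalents.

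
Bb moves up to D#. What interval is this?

The letter names run B→D, a span of 2 letter steps, so the interval is some kind of third.
Bb to D# is 5 semitones. A major third is 4, so 5 makes it augmented.

augmented third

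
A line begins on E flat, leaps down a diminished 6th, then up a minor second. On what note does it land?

A

A diminished sixth down from Eb is G# (letter G, 7 semitones down).
A minor second up from G# is A (letter A, 1 semitone up).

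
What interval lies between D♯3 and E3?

The letter names run D→E, a span of 1 letter step, so the interval is some kind of second.
D# to E is 1 semitone. A major second is 2, so 1 makes it minor.

minor second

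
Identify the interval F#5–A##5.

augmented third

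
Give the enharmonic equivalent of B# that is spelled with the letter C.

C

Plain C sits at the same pitch as B#, so on the letter C the same pitch needs a natural: C.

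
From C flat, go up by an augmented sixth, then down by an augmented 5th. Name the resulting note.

An augmented sixth up from Cb is A (letter A, 10 semitones up).
An augmented fifth down from A is Db (letter D, 8 semitones down).

Db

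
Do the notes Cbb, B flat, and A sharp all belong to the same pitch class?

Yes

Cbb = pitch class 10 and Bb = pitch class 10 and A# = pitch class 10 — the same pitch class, so they are enharmonic equivalents.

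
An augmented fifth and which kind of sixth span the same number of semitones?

minor

An augmented fifth spans 8 semitones.
A sixth spanning 8 semitones is minor (the major sixth is 9).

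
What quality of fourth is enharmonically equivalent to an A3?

perfect

An augmented third spans 5 semitones.
A fourth spanning 5 semitones is perfect (the perfect fourth is 5).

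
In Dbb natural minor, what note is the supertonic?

Ebb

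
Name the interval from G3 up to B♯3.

The letter names run G→B, a span of 2 letter steps, so the interval is some kind of third.
G to B# is 5 semitones. A major third is 4, so 5 makes it augmented.

augmented third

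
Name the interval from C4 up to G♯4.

augmented fifth

The letter names run C→G, a span of 4 letter steps, so the interval is some kind of fifth.
C to G# is 8 semitones. A perfect fifth is 7, so 8 makes it augmented.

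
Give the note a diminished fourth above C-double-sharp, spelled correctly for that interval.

C up a perfect fourth is F, so the target letter is F.
From C##, a diminished fourth is 4 semitones up: F#.

F#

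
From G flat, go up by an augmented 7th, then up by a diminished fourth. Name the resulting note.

Bb

An augmented seventh up from Gb is F# (letter F, 12 semitones up).
A diminished fourth up from F# is Bb (letter B, 4 semitones up).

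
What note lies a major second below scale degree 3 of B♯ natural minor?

C#

Scale degree 3 of B# natural minor is D#.
A major second (2 semitones) below D# lands on the letter C, giving C#.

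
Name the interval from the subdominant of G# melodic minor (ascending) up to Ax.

augmented sixth

The subdominant of G# melodic minor (ascending) is C#.
C# up to A##: letters C→A make it a sixth; 10 semitones makes it augmented.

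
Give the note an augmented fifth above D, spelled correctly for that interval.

A fifth above D lands on the letter A.
An augmented fifth spans 8 semitones, so D moves to pitch class 10. On the letter A that is A#.

A#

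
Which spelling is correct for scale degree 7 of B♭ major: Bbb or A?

Each scale degree takes a distinct letter name. Degree 7 of a scale on B must use the letter A.
A and Bbb are enharmonically the same pitch, but only A uses the letter A, so it is the correct spelling here.

A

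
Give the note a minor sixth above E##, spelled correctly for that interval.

C##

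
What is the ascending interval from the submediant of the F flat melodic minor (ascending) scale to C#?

augmented seventh

The submediant of Fb melodic minor (ascending) is Db.
Db up to C#: letters D→C make it a seventh; 12 semitones makes it augmented.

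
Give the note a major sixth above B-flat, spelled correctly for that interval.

B up a major sixth is G#, so the target letter is G.
From Bb, a major sixth is 9 semitones up: G.

G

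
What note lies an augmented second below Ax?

G#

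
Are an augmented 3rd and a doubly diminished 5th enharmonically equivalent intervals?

Yes

An augmented third spans 5 semitones; a doubly diminished fifth spans 5.
They are enharmonically equivalent.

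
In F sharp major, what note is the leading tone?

E#

The F# major scale runs F# G# A# B C# D# E#.
Degree 7 is E#.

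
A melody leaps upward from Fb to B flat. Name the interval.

Counting letters F–G–A–B gives a fourth.
Fb→Bb = 6 semitones, 1 wider than the perfect fourth (5), so augmented.

augmented fourth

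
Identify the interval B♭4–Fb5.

diminished fifth

The letter names run B→F, a span of 4 letter steps, so the interval is some kind of fifth.
Bb to Fb is 6 semitones. A perfect fifth is 7, so 6 makes it diminished.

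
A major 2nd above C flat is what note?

Db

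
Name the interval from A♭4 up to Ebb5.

diminished fifth

The letter names run A→E, a span of 4 letter steps, so the interval is some kind of fifth.
Ab to Ebb is 6 semitones. A perfect fifth is 7, so 6 makes it diminished.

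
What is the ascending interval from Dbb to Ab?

Counting letters D–E–F–G–A gives a fifth.
Dbb→Ab = 8 semitones, 1 wider than the perfect fifth (7), so augmented.

augmented fifth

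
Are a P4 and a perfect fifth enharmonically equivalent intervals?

A perfect fourth spans 5 semitones; a perfect fifth spans 7.
The spans differ, so they are not enharmonic equivalents.

No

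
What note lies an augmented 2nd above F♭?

F up a major second is G, so the target letter is G.
From Fb, an augmented second is 3 semitones up: G.

G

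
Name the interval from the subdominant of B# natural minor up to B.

diminished fifth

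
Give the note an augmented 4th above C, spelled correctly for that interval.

A fourth above C lands on the letter F.
An augmented fourth spans 6 semitones, so C moves to pitch class 6. On the letter F that is F#.

F#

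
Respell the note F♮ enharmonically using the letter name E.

Plain E sits 1 semitone below F, so on the letter E the same pitch needs a sharp: E#.

E#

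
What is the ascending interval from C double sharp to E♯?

The letter names run C→E, a span of 2 letter steps, so the interval is some kind of third.
C## to E# is 3 semitones. A major third is 4, so 3 makes it minor.

minor third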